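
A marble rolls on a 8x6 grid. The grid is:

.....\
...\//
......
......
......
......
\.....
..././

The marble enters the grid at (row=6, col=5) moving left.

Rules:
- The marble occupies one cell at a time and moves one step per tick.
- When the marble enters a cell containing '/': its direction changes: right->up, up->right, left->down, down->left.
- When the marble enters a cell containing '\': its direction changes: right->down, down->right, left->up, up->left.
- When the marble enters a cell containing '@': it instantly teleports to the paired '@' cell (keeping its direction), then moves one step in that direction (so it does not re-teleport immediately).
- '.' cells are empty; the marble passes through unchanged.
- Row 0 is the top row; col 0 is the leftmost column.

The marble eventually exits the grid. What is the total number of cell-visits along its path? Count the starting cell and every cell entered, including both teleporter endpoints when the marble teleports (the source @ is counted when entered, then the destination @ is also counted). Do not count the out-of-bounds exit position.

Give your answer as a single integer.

Step 1: enter (6,5), '.' pass, move left to (6,4)
Step 2: enter (6,4), '.' pass, move left to (6,3)
Step 3: enter (6,3), '.' pass, move left to (6,2)
Step 4: enter (6,2), '.' pass, move left to (6,1)
Step 5: enter (6,1), '.' pass, move left to (6,0)
Step 6: enter (6,0), '\' deflects left->up, move up to (5,0)
Step 7: enter (5,0), '.' pass, move up to (4,0)
Step 8: enter (4,0), '.' pass, move up to (3,0)
Step 9: enter (3,0), '.' pass, move up to (2,0)
Step 10: enter (2,0), '.' pass, move up to (1,0)
Step 11: enter (1,0), '.' pass, move up to (0,0)
Step 12: enter (0,0), '.' pass, move up to (-1,0)
Step 13: at (-1,0) — EXIT via top edge, pos 0
Path length (cell visits): 12

Answer: 12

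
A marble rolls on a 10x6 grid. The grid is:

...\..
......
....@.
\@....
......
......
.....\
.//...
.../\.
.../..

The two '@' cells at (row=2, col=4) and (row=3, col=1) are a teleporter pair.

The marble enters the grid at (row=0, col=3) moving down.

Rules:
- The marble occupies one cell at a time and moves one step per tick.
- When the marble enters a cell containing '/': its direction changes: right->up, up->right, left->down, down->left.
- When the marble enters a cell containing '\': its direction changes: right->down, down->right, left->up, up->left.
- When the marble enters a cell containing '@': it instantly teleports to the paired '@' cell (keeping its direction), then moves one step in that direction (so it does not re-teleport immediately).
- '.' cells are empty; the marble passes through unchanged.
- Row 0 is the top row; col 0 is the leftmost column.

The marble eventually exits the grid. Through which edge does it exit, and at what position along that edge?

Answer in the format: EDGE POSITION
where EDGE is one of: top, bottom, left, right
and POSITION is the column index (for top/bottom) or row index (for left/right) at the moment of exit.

Step 1: enter (0,3), '\' deflects down->right, move right to (0,4)
Step 2: enter (0,4), '.' pass, move right to (0,5)
Step 3: enter (0,5), '.' pass, move right to (0,6)
Step 4: at (0,6) — EXIT via right edge, pos 0

Answer: right 0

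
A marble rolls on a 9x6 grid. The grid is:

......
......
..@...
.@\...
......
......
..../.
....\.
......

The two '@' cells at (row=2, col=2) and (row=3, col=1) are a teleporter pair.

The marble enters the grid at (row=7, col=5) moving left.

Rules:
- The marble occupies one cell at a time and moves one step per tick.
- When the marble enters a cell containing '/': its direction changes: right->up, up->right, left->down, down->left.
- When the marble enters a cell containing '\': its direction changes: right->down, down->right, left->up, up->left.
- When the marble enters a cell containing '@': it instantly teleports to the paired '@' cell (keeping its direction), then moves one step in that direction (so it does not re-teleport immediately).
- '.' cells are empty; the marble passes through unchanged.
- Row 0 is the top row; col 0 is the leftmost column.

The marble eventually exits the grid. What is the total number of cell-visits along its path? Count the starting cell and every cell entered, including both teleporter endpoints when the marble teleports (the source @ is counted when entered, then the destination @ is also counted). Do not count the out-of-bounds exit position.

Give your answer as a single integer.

Answer: 4

Derivation:
Step 1: enter (7,5), '.' pass, move left to (7,4)
Step 2: enter (7,4), '\' deflects left->up, move up to (6,4)
Step 3: enter (6,4), '/' deflects up->right, move right to (6,5)
Step 4: enter (6,5), '.' pass, move right to (6,6)
Step 5: at (6,6) — EXIT via right edge, pos 6
Path length (cell visits): 4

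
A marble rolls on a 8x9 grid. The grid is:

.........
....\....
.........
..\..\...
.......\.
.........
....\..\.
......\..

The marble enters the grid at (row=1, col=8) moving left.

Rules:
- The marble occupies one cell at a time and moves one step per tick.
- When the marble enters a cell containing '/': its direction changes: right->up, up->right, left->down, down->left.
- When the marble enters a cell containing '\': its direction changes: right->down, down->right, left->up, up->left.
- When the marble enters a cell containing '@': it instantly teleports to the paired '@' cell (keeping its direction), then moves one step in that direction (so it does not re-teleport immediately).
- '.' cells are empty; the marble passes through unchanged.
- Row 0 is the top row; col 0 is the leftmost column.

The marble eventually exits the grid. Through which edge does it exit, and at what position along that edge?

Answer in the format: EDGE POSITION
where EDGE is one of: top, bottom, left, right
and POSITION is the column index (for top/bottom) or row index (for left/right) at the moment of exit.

Answer: top 4

Derivation:
Step 1: enter (1,8), '.' pass, move left to (1,7)
Step 2: enter (1,7), '.' pass, move left to (1,6)
Step 3: enter (1,6), '.' pass, move left to (1,5)
Step 4: enter (1,5), '.' pass, move left to (1,4)
Step 5: enter (1,4), '\' deflects left->up, move up to (0,4)
Step 6: enter (0,4), '.' pass, move up to (-1,4)
Step 7: at (-1,4) — EXIT via top edge, pos 4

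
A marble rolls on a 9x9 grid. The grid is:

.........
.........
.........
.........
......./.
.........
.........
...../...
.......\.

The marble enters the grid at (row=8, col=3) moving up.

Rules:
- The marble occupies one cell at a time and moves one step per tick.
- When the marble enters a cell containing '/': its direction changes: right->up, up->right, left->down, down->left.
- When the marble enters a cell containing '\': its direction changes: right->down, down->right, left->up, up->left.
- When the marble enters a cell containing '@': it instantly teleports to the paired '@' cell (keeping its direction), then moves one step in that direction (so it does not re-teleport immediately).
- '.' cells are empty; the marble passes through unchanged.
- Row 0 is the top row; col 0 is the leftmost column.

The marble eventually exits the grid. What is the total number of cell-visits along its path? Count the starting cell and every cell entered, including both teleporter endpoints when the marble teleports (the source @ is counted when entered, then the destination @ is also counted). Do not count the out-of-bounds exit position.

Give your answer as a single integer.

Answer: 9

Derivation:
Step 1: enter (8,3), '.' pass, move up to (7,3)
Step 2: enter (7,3), '.' pass, move up to (6,3)
Step 3: enter (6,3), '.' pass, move up to (5,3)
Step 4: enter (5,3), '.' pass, move up to (4,3)
Step 5: enter (4,3), '.' pass, move up to (3,3)
Step 6: enter (3,3), '.' pass, move up to (2,3)
Step 7: enter (2,3), '.' pass, move up to (1,3)
Step 8: enter (1,3), '.' pass, move up to (0,3)
Step 9: enter (0,3), '.' pass, move up to (-1,3)
Step 10: at (-1,3) — EXIT via top edge, pos 3
Path length (cell visits): 9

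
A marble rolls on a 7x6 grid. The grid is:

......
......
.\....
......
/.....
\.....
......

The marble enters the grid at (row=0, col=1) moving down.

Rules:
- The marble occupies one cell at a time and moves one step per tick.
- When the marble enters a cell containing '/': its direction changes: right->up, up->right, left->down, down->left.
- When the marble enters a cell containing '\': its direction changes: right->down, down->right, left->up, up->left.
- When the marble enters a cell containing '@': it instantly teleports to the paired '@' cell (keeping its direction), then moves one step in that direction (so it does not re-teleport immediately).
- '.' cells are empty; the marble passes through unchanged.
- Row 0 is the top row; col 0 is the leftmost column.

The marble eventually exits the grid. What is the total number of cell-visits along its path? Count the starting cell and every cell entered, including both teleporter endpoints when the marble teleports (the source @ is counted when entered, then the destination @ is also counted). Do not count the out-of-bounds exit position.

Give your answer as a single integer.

Step 1: enter (0,1), '.' pass, move down to (1,1)
Step 2: enter (1,1), '.' pass, move down to (2,1)
Step 3: enter (2,1), '\' deflects down->right, move right to (2,2)
Step 4: enter (2,2), '.' pass, move right to (2,3)
Step 5: enter (2,3), '.' pass, move right to (2,4)
Step 6: enter (2,4), '.' pass, move right to (2,5)
Step 7: enter (2,5), '.' pass, move right to (2,6)
Step 8: at (2,6) — EXIT via right edge, pos 2
Path length (cell visits): 7

Answer: 7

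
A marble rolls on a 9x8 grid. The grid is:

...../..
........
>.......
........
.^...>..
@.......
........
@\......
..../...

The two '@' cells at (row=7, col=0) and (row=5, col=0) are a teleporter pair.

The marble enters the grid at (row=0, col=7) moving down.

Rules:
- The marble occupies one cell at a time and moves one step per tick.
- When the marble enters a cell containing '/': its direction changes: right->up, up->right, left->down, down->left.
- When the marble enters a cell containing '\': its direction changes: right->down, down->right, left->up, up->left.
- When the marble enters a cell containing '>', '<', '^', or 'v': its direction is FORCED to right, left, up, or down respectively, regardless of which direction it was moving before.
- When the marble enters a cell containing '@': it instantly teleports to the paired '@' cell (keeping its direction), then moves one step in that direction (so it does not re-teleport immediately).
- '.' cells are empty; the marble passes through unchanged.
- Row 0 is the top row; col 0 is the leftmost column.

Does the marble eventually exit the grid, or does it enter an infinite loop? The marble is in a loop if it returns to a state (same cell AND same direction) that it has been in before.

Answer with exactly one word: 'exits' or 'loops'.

Answer: exits

Derivation:
Step 1: enter (0,7), '.' pass, move down to (1,7)
Step 2: enter (1,7), '.' pass, move down to (2,7)
Step 3: enter (2,7), '.' pass, move down to (3,7)
Step 4: enter (3,7), '.' pass, move down to (4,7)
Step 5: enter (4,7), '.' pass, move down to (5,7)
Step 6: enter (5,7), '.' pass, move down to (6,7)
Step 7: enter (6,7), '.' pass, move down to (7,7)
Step 8: enter (7,7), '.' pass, move down to (8,7)
Step 9: enter (8,7), '.' pass, move down to (9,7)
Step 10: at (9,7) — EXIT via bottom edge, pos 7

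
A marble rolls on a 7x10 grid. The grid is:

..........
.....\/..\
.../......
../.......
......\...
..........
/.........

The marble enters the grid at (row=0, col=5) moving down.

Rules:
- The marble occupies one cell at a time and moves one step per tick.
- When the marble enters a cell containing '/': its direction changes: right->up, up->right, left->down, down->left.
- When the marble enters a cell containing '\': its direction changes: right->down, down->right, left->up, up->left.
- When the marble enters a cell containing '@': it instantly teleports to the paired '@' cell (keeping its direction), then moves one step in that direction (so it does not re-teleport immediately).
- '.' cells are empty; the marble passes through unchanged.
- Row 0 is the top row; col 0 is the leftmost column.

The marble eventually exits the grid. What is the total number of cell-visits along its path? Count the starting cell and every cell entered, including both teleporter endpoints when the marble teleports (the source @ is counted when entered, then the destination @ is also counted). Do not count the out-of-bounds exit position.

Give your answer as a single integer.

Step 1: enter (0,5), '.' pass, move down to (1,5)
Step 2: enter (1,5), '\' deflects down->right, move right to (1,6)
Step 3: enter (1,6), '/' deflects right->up, move up to (0,6)
Step 4: enter (0,6), '.' pass, move up to (-1,6)
Step 5: at (-1,6) — EXIT via top edge, pos 6
Path length (cell visits): 4

Answer: 4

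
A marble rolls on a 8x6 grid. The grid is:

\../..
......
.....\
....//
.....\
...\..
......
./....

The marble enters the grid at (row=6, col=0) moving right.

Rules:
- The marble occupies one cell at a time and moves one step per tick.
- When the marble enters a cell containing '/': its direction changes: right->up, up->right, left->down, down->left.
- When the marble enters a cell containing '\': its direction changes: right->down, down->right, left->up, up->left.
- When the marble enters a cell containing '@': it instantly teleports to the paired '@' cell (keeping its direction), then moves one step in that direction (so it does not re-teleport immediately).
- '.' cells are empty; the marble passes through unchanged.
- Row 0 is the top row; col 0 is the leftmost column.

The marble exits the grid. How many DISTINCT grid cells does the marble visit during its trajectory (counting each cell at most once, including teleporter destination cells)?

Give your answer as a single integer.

Answer: 6

Derivation:
Step 1: enter (6,0), '.' pass, move right to (6,1)
Step 2: enter (6,1), '.' pass, move right to (6,2)
Step 3: enter (6,2), '.' pass, move right to (6,3)
Step 4: enter (6,3), '.' pass, move right to (6,4)
Step 5: enter (6,4), '.' pass, move right to (6,5)
Step 6: enter (6,5), '.' pass, move right to (6,6)
Step 7: at (6,6) — EXIT via right edge, pos 6
Distinct cells visited: 6 (path length 6)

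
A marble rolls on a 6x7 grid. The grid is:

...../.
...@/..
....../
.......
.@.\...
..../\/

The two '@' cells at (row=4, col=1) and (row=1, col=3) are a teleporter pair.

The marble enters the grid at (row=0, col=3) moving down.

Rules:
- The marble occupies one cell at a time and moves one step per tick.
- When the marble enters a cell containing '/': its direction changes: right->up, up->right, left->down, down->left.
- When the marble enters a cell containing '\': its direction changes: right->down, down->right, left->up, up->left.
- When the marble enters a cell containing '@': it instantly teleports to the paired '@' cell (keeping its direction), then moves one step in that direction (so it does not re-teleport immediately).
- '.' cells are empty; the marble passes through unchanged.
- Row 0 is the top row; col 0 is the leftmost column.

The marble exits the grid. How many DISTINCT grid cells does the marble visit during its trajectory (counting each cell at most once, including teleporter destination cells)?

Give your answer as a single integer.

Step 1: enter (0,3), '.' pass, move down to (1,3)
Step 2: enter (1,3), '@' teleport (1,3)->(4,1), also enter (4,1), move down to (5,1)
Step 3: enter (5,1), '.' pass, move down to (6,1)
Step 4: at (6,1) — EXIT via bottom edge, pos 1
Distinct cells visited: 4 (path length 4)

Answer: 4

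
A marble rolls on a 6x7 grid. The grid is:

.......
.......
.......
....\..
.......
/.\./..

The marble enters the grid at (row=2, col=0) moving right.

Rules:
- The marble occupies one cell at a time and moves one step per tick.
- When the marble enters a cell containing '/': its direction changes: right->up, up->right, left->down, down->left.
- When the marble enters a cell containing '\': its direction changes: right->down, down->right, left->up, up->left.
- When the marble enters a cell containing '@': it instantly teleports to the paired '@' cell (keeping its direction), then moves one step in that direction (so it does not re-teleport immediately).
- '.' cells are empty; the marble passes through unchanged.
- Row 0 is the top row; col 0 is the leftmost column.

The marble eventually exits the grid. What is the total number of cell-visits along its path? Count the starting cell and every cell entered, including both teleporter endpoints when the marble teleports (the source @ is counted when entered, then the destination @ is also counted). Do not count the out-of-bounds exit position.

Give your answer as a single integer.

Answer: 7

Derivation:
Step 1: enter (2,0), '.' pass, move right to (2,1)
Step 2: enter (2,1), '.' pass, move right to (2,2)
Step 3: enter (2,2), '.' pass, move right to (2,3)
Step 4: enter (2,3), '.' pass, move right to (2,4)
Step 5: enter (2,4), '.' pass, move right to (2,5)
Step 6: enter (2,5), '.' pass, move right to (2,6)
Step 7: enter (2,6), '.' pass, move right to (2,7)
Step 8: at (2,7) — EXIT via right edge, pos 2
Path length (cell visits): 7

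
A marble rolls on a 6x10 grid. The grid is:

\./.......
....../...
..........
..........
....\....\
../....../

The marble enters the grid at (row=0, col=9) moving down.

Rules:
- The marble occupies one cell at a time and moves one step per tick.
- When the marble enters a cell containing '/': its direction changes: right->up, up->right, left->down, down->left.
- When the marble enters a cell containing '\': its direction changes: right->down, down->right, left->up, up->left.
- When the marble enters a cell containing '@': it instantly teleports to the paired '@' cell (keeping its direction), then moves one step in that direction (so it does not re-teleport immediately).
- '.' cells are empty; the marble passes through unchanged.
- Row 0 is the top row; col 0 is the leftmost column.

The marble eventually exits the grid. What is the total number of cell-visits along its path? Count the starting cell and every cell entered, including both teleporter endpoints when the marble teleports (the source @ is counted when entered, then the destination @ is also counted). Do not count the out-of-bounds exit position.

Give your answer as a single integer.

Answer: 5

Derivation:
Step 1: enter (0,9), '.' pass, move down to (1,9)
Step 2: enter (1,9), '.' pass, move down to (2,9)
Step 3: enter (2,9), '.' pass, move down to (3,9)
Step 4: enter (3,9), '.' pass, move down to (4,9)
Step 5: enter (4,9), '\' deflects down->right, move right to (4,10)
Step 6: at (4,10) — EXIT via right edge, pos 4
Path length (cell visits): 5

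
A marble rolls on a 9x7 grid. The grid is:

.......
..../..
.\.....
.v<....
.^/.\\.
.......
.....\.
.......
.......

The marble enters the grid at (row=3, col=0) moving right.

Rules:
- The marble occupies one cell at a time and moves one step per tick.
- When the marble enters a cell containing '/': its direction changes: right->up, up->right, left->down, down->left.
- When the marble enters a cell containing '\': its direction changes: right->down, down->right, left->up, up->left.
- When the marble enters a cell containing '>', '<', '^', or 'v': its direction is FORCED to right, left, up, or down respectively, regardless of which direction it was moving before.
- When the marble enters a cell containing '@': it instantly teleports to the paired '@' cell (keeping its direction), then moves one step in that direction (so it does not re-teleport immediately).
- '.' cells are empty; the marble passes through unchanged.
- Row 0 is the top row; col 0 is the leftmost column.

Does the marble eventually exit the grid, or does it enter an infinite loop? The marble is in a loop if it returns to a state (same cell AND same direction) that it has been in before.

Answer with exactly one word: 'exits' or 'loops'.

Answer: loops

Derivation:
Step 1: enter (3,0), '.' pass, move right to (3,1)
Step 2: enter (3,1), 'v' forces right->down, move down to (4,1)
Step 3: enter (4,1), '^' forces down->up, move up to (3,1)
Step 4: enter (3,1), 'v' forces up->down, move down to (4,1)
Step 5: at (4,1) dir=down — LOOP DETECTED (seen before)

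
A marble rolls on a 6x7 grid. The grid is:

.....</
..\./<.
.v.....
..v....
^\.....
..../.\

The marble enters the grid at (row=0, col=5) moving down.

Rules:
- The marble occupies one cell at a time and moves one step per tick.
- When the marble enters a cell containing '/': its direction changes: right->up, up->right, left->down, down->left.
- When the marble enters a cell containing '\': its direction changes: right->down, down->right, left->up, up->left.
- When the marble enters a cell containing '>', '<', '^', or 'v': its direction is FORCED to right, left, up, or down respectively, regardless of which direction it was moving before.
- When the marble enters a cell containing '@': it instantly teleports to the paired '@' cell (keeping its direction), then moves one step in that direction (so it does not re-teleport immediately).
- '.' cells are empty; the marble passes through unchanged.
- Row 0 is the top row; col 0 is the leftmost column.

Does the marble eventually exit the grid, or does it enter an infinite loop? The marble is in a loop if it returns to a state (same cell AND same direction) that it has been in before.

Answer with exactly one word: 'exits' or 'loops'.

Answer: exits

Derivation:
Step 1: enter (0,5), '<' forces down->left, move left to (0,4)
Step 2: enter (0,4), '.' pass, move left to (0,3)
Step 3: enter (0,3), '.' pass, move left to (0,2)
Step 4: enter (0,2), '.' pass, move left to (0,1)
Step 5: enter (0,1), '.' pass, move left to (0,0)
Step 6: enter (0,0), '.' pass, move left to (0,-1)
Step 7: at (0,-1) — EXIT via left edge, pos 0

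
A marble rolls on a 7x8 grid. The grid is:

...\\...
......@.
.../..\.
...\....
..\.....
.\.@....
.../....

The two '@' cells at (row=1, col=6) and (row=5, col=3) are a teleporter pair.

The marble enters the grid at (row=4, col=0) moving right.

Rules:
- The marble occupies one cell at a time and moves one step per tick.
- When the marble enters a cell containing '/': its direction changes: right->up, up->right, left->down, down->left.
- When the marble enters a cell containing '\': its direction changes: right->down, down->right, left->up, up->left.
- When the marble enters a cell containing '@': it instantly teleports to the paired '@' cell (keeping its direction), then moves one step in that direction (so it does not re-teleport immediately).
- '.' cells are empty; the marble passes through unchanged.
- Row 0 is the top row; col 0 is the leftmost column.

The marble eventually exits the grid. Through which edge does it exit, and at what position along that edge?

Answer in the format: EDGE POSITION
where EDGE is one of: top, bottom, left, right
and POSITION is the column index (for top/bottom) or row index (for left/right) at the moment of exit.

Answer: bottom 2

Derivation:
Step 1: enter (4,0), '.' pass, move right to (4,1)
Step 2: enter (4,1), '.' pass, move right to (4,2)
Step 3: enter (4,2), '\' deflects right->down, move down to (5,2)
Step 4: enter (5,2), '.' pass, move down to (6,2)
Step 5: enter (6,2), '.' pass, move down to (7,2)
Step 6: at (7,2) — EXIT via bottom edge, pos 2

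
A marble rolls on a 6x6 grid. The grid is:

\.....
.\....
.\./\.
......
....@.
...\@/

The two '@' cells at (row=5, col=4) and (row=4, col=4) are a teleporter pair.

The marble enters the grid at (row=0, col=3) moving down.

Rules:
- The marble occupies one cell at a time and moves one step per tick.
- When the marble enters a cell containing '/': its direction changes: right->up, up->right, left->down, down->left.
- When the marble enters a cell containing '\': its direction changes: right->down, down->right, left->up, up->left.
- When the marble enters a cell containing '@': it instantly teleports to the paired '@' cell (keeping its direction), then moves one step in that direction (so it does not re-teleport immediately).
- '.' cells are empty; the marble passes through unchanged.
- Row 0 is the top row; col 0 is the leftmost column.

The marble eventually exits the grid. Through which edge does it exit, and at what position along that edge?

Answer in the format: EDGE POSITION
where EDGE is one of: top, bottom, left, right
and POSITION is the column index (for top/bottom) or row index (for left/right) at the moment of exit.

Step 1: enter (0,3), '.' pass, move down to (1,3)
Step 2: enter (1,3), '.' pass, move down to (2,3)
Step 3: enter (2,3), '/' deflects down->left, move left to (2,2)
Step 4: enter (2,2), '.' pass, move left to (2,1)
Step 5: enter (2,1), '\' deflects left->up, move up to (1,1)
Step 6: enter (1,1), '\' deflects up->left, move left to (1,0)
Step 7: enter (1,0), '.' pass, move left to (1,-1)
Step 8: at (1,-1) — EXIT via left edge, pos 1

Answer: left 1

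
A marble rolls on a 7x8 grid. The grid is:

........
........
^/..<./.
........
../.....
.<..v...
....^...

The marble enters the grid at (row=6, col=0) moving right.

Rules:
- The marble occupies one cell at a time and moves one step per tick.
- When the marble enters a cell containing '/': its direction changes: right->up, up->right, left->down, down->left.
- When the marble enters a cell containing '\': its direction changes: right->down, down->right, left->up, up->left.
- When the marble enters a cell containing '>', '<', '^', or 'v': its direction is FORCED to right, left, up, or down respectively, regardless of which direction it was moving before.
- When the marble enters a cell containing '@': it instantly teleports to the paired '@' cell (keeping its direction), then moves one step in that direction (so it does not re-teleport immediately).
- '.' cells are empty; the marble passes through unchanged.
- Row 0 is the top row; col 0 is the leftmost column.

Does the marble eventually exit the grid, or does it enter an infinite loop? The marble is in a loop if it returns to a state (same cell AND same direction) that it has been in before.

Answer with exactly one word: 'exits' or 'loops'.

Answer: loops

Derivation:
Step 1: enter (6,0), '.' pass, move right to (6,1)
Step 2: enter (6,1), '.' pass, move right to (6,2)
Step 3: enter (6,2), '.' pass, move right to (6,3)
Step 4: enter (6,3), '.' pass, move right to (6,4)
Step 5: enter (6,4), '^' forces right->up, move up to (5,4)
Step 6: enter (5,4), 'v' forces up->down, move down to (6,4)
Step 7: enter (6,4), '^' forces down->up, move up to (5,4)
Step 8: at (5,4) dir=up — LOOP DETECTED (seen before)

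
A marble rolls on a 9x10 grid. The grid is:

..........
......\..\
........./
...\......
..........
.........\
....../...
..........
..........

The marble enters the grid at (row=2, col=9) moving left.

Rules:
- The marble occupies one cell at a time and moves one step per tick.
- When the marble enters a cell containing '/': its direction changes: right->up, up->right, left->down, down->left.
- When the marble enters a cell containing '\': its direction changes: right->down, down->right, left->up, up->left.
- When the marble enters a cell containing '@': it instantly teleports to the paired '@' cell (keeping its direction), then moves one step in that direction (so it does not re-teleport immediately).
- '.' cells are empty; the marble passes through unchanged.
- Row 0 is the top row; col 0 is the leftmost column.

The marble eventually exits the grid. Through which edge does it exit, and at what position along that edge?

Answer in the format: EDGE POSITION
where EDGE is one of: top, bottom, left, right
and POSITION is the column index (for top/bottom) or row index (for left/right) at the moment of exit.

Step 1: enter (2,9), '/' deflects left->down, move down to (3,9)
Step 2: enter (3,9), '.' pass, move down to (4,9)
Step 3: enter (4,9), '.' pass, move down to (5,9)
Step 4: enter (5,9), '\' deflects down->right, move right to (5,10)
Step 5: at (5,10) — EXIT via right edge, pos 5

Answer: right 5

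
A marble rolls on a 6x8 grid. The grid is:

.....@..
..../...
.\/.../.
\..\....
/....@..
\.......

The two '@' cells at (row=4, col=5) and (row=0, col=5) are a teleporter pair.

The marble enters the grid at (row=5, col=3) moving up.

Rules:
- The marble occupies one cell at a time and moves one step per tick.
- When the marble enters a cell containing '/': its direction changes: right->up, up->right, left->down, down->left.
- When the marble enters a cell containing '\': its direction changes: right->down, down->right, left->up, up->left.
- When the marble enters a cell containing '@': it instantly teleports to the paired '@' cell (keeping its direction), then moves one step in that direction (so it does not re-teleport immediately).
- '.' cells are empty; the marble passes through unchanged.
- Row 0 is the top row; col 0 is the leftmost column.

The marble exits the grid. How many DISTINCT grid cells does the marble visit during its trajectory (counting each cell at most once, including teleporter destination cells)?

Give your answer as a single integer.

Answer: 9

Derivation:
Step 1: enter (5,3), '.' pass, move up to (4,3)
Step 2: enter (4,3), '.' pass, move up to (3,3)
Step 3: enter (3,3), '\' deflects up->left, move left to (3,2)
Step 4: enter (3,2), '.' pass, move left to (3,1)
Step 5: enter (3,1), '.' pass, move left to (3,0)
Step 6: enter (3,0), '\' deflects left->up, move up to (2,0)
Step 7: enter (2,0), '.' pass, move up to (1,0)
Step 8: enter (1,0), '.' pass, move up to (0,0)
Step 9: enter (0,0), '.' pass, move up to (-1,0)
Step 10: at (-1,0) — EXIT via top edge, pos 0
Distinct cells visited: 9 (path length 9)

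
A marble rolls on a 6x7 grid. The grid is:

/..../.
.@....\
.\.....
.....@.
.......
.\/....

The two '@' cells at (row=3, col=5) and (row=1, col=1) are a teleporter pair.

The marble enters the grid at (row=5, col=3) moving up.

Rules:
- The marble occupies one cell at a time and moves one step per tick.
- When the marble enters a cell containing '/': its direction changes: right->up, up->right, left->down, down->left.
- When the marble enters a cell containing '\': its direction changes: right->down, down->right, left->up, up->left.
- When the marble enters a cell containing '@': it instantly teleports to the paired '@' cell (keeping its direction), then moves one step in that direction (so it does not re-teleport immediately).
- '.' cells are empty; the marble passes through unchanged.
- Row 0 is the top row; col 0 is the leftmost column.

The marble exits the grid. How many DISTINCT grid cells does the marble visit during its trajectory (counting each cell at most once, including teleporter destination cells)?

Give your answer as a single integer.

Step 1: enter (5,3), '.' pass, move up to (4,3)
Step 2: enter (4,3), '.' pass, move up to (3,3)
Step 3: enter (3,3), '.' pass, move up to (2,3)
Step 4: enter (2,3), '.' pass, move up to (1,3)
Step 5: enter (1,3), '.' pass, move up to (0,3)
Step 6: enter (0,3), '.' pass, move up to (-1,3)
Step 7: at (-1,3) — EXIT via top edge, pos 3
Distinct cells visited: 6 (path length 6)

Answer: 6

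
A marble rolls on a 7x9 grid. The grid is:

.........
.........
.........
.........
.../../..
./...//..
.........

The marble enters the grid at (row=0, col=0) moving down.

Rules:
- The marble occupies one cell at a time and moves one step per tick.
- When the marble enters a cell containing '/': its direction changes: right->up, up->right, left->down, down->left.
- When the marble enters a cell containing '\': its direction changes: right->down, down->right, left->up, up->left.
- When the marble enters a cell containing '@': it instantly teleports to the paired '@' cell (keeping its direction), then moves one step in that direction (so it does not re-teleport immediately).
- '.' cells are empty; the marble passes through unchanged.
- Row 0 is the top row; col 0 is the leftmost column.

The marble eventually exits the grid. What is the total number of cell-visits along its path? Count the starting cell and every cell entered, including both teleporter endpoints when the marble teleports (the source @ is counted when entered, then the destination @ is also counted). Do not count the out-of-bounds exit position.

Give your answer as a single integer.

Answer: 7

Derivation:
Step 1: enter (0,0), '.' pass, move down to (1,0)
Step 2: enter (1,0), '.' pass, move down to (2,0)
Step 3: enter (2,0), '.' pass, move down to (3,0)
Step 4: enter (3,0), '.' pass, move down to (4,0)
Step 5: enter (4,0), '.' pass, move down to (5,0)
Step 6: enter (5,0), '.' pass, move down to (6,0)
Step 7: enter (6,0), '.' pass, move down to (7,0)
Step 8: at (7,0) — EXIT via bottom edge, pos 0
Path length (cell visits): 7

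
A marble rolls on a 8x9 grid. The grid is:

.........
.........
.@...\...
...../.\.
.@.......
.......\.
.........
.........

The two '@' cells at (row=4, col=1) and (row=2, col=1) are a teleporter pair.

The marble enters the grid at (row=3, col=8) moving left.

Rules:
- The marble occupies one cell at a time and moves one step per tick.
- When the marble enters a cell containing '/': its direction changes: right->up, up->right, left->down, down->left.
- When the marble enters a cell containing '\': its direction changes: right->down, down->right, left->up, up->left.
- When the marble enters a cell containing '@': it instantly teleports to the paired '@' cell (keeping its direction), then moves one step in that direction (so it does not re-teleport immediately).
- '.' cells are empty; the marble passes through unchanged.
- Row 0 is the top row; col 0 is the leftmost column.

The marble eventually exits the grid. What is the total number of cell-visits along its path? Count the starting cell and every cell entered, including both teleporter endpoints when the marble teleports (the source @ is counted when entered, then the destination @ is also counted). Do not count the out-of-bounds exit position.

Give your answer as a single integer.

Step 1: enter (3,8), '.' pass, move left to (3,7)
Step 2: enter (3,7), '\' deflects left->up, move up to (2,7)
Step 3: enter (2,7), '.' pass, move up to (1,7)
Step 4: enter (1,7), '.' pass, move up to (0,7)
Step 5: enter (0,7), '.' pass, move up to (-1,7)
Step 6: at (-1,7) — EXIT via top edge, pos 7
Path length (cell visits): 5

Answer: 5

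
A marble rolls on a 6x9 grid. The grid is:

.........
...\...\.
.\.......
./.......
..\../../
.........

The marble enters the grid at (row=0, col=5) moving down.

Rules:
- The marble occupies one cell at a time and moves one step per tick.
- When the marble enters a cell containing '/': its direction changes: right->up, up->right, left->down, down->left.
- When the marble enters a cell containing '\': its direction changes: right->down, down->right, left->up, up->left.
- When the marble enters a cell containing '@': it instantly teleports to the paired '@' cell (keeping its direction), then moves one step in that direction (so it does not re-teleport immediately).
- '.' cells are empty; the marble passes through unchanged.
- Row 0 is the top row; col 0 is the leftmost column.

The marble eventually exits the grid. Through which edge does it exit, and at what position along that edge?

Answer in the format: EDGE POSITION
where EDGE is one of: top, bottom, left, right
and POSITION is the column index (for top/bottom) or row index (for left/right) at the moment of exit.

Answer: top 2

Derivation:
Step 1: enter (0,5), '.' pass, move down to (1,5)
Step 2: enter (1,5), '.' pass, move down to (2,5)
Step 3: enter (2,5), '.' pass, move down to (3,5)
Step 4: enter (3,5), '.' pass, move down to (4,5)
Step 5: enter (4,5), '/' deflects down->left, move left to (4,4)
Step 6: enter (4,4), '.' pass, move left to (4,3)
Step 7: enter (4,3), '.' pass, move left to (4,2)
Step 8: enter (4,2), '\' deflects left->up, move up to (3,2)
Step 9: enter (3,2), '.' pass, move up to (2,2)
Step 10: enter (2,2), '.' pass, move up to (1,2)
Step 11: enter (1,2), '.' pass, move up to (0,2)
Step 12: enter (0,2), '.' pass, move up to (-1,2)
Step 13: at (-1,2) — EXIT via top edge, pos 2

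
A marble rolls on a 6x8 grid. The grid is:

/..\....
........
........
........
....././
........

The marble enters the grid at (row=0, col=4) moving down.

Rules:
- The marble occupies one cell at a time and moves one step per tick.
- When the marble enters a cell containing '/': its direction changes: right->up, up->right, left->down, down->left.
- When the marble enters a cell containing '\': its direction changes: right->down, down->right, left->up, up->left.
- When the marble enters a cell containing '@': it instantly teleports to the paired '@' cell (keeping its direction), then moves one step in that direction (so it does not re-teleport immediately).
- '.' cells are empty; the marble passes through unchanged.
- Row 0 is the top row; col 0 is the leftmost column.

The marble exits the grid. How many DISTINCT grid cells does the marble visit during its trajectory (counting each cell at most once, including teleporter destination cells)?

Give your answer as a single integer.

Step 1: enter (0,4), '.' pass, move down to (1,4)
Step 2: enter (1,4), '.' pass, move down to (2,4)
Step 3: enter (2,4), '.' pass, move down to (3,4)
Step 4: enter (3,4), '.' pass, move down to (4,4)
Step 5: enter (4,4), '.' pass, move down to (5,4)
Step 6: enter (5,4), '.' pass, move down to (6,4)
Step 7: at (6,4) — EXIT via bottom edge, pos 4
Distinct cells visited: 6 (path length 6)

Answer: 6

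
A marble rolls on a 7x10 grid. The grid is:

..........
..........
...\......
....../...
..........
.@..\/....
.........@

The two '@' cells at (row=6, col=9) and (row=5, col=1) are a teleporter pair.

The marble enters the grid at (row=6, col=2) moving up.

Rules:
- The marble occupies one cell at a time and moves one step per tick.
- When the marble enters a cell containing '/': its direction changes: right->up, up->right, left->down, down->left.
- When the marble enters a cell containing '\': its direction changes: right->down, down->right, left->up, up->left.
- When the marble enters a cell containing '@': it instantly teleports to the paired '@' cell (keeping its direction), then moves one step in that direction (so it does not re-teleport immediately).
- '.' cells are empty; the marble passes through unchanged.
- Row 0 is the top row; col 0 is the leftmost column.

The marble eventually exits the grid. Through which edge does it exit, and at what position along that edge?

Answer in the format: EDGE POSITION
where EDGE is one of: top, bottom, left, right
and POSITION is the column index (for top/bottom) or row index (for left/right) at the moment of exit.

Answer: top 2

Derivation:
Step 1: enter (6,2), '.' pass, move up to (5,2)
Step 2: enter (5,2), '.' pass, move up to (4,2)
Step 3: enter (4,2), '.' pass, move up to (3,2)
Step 4: enter (3,2), '.' pass, move up to (2,2)
Step 5: enter (2,2), '.' pass, move up to (1,2)
Step 6: enter (1,2), '.' pass, move up to (0,2)
Step 7: enter (0,2), '.' pass, move up to (-1,2)
Step 8: at (-1,2) — EXIT via top edge, pos 2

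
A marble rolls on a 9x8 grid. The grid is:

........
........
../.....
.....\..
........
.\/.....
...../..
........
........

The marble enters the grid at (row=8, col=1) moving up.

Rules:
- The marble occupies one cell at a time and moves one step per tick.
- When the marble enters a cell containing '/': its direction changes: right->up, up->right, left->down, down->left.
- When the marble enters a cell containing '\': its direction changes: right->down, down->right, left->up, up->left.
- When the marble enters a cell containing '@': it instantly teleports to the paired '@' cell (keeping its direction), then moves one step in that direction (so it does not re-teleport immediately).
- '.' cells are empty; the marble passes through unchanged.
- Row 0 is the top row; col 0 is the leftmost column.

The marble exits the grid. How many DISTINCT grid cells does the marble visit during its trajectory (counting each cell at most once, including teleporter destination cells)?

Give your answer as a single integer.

Answer: 5

Derivation:
Step 1: enter (8,1), '.' pass, move up to (7,1)
Step 2: enter (7,1), '.' pass, move up to (6,1)
Step 3: enter (6,1), '.' pass, move up to (5,1)
Step 4: enter (5,1), '\' deflects up->left, move left to (5,0)
Step 5: enter (5,0), '.' pass, move left to (5,-1)
Step 6: at (5,-1) — EXIT via left edge, pos 5
Distinct cells visited: 5 (path length 5)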